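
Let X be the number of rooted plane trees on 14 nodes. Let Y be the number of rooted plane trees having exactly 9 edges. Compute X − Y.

738038

Rooted ordered (plane) trees on m nodes have m−1 edges and are counted by C_{m−1}; m = 14 gives C_13. So X = C_13 = 742900.
Rooted ordered trees with n edges are counted by C_n; here n = 9. So Y = C_9 = 4862.
X − Y = 742900 − 4862 = 738038.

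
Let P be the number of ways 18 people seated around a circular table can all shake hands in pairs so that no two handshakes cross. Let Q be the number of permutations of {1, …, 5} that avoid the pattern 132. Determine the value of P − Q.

4820

With 18 = 2·9 people, non-crossing handshake pairings are non-crossing perfect matchings on a circle, counted by C_9. So P = C_9 = 4862.
For any fixed pattern of length 3, the pattern-avoiding permutations of [5] number C_5. So Q = C_5 = 42.
P − Q = 4862 − 42 = 4820.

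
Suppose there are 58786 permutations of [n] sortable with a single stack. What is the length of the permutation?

11

Stack-sortable permutations of [n] are counted by C_n. The Catalan number equal to 58786 is C_11.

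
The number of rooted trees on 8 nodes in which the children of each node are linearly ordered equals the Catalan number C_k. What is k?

Rooted ordered (plane) trees on m nodes have m−1 edges and are counted by C_{m−1}; m = 8 gives C_7.

7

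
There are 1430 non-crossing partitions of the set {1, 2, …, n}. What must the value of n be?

Non-crossing partitions of [n] are counted by C_n. Since C_8 = 1430, the index is 8.

8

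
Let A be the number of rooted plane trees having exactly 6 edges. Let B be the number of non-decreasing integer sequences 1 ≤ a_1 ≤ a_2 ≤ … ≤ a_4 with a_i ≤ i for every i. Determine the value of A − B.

118

Rooted ordered trees with n edges are counted by C_n; here n = 6. So A = C_6 = 132.
Weakly increasing sequences with a_i ≤ i biject with Dyck paths of semilength 4, so there are C_4. So B = C_4 = 14.
A − B = 132 − 14 = 118.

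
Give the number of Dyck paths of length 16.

1430

Dyck paths of semilength n (length 2n) are counted by C_n; here n = 8.
C_8 = C_7 · 2(2·7+1)/(7+2) = 429 · 30/9 = 1430.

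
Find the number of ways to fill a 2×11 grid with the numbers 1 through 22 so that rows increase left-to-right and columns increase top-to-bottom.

Standard Young tableaux of shape 2×n are counted by C_n; here n = 11.
C_11 = C(22,11)/12 = 705432/12 = 58786.

58786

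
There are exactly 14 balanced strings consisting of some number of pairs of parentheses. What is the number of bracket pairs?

4

Balanced strings of n bracket-pairs are counted by C_n. The Catalan number equal to 14 is C_4.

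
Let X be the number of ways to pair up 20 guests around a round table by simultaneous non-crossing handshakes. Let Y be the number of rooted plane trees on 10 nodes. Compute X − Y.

11934

With 20 = 2·10 people, non-crossing handshake pairings are non-crossing perfect matchings on a circle, counted by C_10. So X = C_10 = 16796.
A rooted plane tree on 10 nodes has 9 edges, and such trees are counted by C_9. So Y = C_9 = 4862.
X − Y = 16796 − 4862 = 11934.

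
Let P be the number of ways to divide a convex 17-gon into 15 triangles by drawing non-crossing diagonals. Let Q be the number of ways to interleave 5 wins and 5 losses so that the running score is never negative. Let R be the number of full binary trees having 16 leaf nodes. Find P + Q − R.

A convex 17-gon is triangulated into 15 triangles, and the number of such triangulations is the Catalan number C_{17−2} = C_15. So P = C_15 = 9694845.
Ballot sequences with n votes each where one side never trails are Dyck words, counted by C_n; here n = 5. So Q = C_5 = 42.
Full binary trees with 16 leaves have 16−1 = 15 internal nodes, so there are C_15 of them. So R = C_15 = 9694845.
P + Q − R = 9694845 + 42 − 9694845 = 42.

42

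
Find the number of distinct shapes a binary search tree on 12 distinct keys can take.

208012

There are C_n binary search tree shapes on n keys; with n = 12 that is C_12.
C_12 = C_11 · 2(2·11+1)/(11+2) = 58786 · 46/13 = 208012.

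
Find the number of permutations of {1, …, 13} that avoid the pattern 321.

742900

Permutations of [n] avoiding any single length-3 pattern are counted by C_n; here n = 13.
C_13 = C(26,13)/14 = 10400600/14 = 742900.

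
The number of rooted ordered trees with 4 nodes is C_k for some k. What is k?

A rooted plane tree on 4 nodes has 3 edges, and such trees are counted by C_3.

3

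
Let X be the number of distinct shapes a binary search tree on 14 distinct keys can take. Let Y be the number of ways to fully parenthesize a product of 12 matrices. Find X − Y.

2615654

Binary trees (left/right distinguished) on n nodes are counted by C_n; here n = 14. So X = C_14 = 2674440.
Bracketing 12 factors into binary products is counted by C_{12−1} = C_11. So Y = C_11 = 58786.
X − Y = 2674440 − 58786 = 2615654.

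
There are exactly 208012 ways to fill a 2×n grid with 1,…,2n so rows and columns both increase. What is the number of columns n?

12

Standard Young tableaux of shape 2×n are counted by C_n, and C_12 = 208012.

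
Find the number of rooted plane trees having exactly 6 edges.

A rooted plane tree with 6 edges has 7 nodes, and the count is C_6.
C_6 = C_5 · 2(2·5+1)/(5+2) = 42 · 22/7 = 132.

132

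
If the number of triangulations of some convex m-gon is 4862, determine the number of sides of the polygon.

Triangulations of a convex m-gon are counted by C_{m−2}; 4862 = C_9.
So m − 2 = 9, giving m = 11 sides.

11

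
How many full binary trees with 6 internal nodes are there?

Full binary trees with n internal nodes are counted by C_n; here n = 6.
C_6 = 132.

132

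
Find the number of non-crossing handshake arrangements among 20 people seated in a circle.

16796

Non-crossing handshake pairings of 2n people are counted by C_n; 20 people gives n = 10.
C_10 = C(20,10)/11 = 184756/11 = 16796.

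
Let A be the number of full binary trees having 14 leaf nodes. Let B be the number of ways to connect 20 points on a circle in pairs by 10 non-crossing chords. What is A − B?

Full binary trees with 14 leaves have 14−1 = 13 internal nodes, so there are C_13 of them. So A = C_13 = 742900.
Pairing 20 circle points by 10 non-crossing chords gives C_10 matchings. So B = C_10 = 16796.
A − B = 742900 − 16796 = 726104.

726104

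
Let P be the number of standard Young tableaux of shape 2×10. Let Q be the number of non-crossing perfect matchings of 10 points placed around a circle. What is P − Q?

16754

Standard Young tableaux of shape 2×n are counted by C_n; here n = 10. So P = C_10 = 16796.
Non-crossing perfect matchings of 2n points on a circle are counted by C_n; with 10 points, n = 5. So Q = C_5 = 42.
P − Q = 16796 − 42 = 16754.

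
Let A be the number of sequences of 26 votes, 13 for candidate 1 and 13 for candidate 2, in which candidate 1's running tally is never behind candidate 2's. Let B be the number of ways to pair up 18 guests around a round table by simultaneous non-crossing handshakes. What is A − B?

738038

Reading a vote for the leader as '(' and for the other as ')' turns such a sequence into a balanced string of 13 pairs, so the count is C_13. So A = C_13 = 742900.
Non-crossing handshake pairings of 2n people are counted by C_n; 18 people gives n = 9. So B = C_9 = 4862.
A − B = 742900 − 4862 = 738038.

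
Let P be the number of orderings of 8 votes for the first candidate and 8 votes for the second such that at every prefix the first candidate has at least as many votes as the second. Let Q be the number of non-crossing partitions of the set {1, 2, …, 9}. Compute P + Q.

Reading a vote for the leader as '(' and for the other as ')' turns such a sequence into a balanced string of 8 pairs, so the count is C_8. So P = C_8 = 1430.
The non-crossing partitions of [9] form a lattice of size C_9. So Q = C_9 = 4862.
P + Q = 1430 + 4862 = 6292.

6292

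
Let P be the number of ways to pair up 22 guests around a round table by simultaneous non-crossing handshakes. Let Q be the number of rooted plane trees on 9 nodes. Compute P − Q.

57356

With 22 = 2·11 people, non-crossing handshake pairings are non-crossing perfect matchings on a circle, counted by C_11. So P = C_11 = 58786.
Rooted ordered (plane) trees on m nodes have m−1 edges and are counted by C_{m−1}; m = 9 gives C_8. So Q = C_8 = 1430.
P − Q = 58786 − 1430 = 57356.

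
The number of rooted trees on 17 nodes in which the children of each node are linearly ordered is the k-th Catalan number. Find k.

Rooted ordered (plane) trees on m nodes have m−1 edges and are counted by C_{m−1}; m = 17 gives C_16.

16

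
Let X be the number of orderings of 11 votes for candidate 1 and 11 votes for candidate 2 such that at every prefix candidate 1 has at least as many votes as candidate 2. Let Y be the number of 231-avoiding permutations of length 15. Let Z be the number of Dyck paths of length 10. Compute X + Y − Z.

Ballot sequences with n votes each where one side never trails are Dyck words, counted by C_n; here n = 11. So X = C_11 = 58786.
For any fixed pattern of length 3, the pattern-avoiding permutations of [15] number C_15. So Y = C_15 = 9694845.
Dyck paths of semilength n (length 2n) are counted by C_n; here n = 5. So Z = C_5 = 42.
X + Y − Z = 58786 + 9694845 − 42 = 9753589.

9753589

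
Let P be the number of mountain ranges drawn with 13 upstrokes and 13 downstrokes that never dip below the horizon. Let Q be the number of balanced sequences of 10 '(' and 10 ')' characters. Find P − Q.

Paths of 13 up- and 13 down-steps that never dip below the axis are Dyck paths; their count is C_13. So P = C_13 = 742900.
With 10 pairs the number of balanced bracket strings is the Catalan number C_10. So Q = C_10 = 16796.
P − Q = 742900 − 16796 = 726104.

726104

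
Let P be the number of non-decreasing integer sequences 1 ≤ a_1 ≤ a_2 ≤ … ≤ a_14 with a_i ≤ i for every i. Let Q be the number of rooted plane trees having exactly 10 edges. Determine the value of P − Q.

2657644

Such sub-staircase sequences of length n are counted by C_n; here n = 14. So P = C_14 = 2674440.
A rooted plane tree with 10 edges has 11 nodes, and the count is C_10. So Q = C_10 = 16796.
P − Q = 2674440 − 16796 = 2657644.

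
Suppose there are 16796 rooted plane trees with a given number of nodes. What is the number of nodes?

11

Rooted ordered trees on m nodes are counted by C_{m−1}; 16796 = C_10.
So the index is 10, and the number of nodes is 10 + 1 = 11.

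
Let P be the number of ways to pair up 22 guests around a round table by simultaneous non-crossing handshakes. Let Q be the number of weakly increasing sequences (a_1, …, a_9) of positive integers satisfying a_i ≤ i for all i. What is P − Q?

Non-crossing handshake pairings of 2n people are counted by C_n; 22 people gives n = 11. So P = C_11 = 58786.
Such sub-staircase sequences of length n are counted by C_n; here n = 9. So Q = C_9 = 4862.
P − Q = 58786 − 4862 = 53924.

53924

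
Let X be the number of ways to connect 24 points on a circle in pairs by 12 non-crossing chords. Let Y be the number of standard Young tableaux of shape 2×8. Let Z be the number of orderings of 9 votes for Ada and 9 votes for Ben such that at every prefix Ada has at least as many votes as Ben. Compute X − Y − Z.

Non-crossing perfect matchings of 2n points on a circle are counted by C_n; with 24 points, n = 12. So X = C_12 = 208012.
Standard Young tableaux of shape 2×n are counted by C_n; here n = 8. So Y = C_8 = 1430.
Ballot sequences with n votes each where one side never trails are Dyck words, counted by C_n; here n = 9. So Z = C_9 = 4862.
X − Y − Z = 208012 − 1430 − 4862 = 201720.

201720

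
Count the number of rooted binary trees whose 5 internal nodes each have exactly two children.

Full binary trees with n internal nodes are counted by C_n; here n = 5.
C_5 = C(10,5)/6 = 252/6 = 42.

42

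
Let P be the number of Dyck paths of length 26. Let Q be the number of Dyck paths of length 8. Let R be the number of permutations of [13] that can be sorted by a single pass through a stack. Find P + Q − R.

14

Paths of 13 up- and 13 down-steps that never dip below the axis are Dyck paths; their count is C_13. So P = C_13 = 742900.
Paths of 4 up- and 4 down-steps that never dip below the axis are Dyck paths; their count is C_4. So Q = C_4 = 14.
Stack-sortable permutations are exactly the 231-avoiding ones, counted by C_n; here n = 13. So R = C_13 = 742900.
P + Q − R = 742900 + 14 − 742900 = 14.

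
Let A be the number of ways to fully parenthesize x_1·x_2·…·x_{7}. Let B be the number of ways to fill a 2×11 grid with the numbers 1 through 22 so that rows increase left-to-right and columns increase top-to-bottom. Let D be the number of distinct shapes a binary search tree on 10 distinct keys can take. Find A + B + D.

75714

Bracketing 7 factors into binary products is counted by C_{7−1} = C_6. So A = C_6 = 132.
By the hook-length formula (or a Dyck-path bijection), SYT of shape 2×11 number C_11. So B = C_11 = 58786.
Rooted binary trees with 10 nodes (each child slot possibly empty) number C_10. So D = C_10 = 16796.
A + B + D = 132 + 58786 + 16796 = 75714.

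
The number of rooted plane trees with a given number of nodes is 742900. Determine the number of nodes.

Rooted ordered trees on m nodes are counted by C_{m−1}; 742900 = C_13.
So the index is 13, and the number of nodes is 13 + 1 = 14.

14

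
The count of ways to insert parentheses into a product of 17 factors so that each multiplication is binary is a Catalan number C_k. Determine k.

Parenthesizations of m factors correspond to full binary trees with m leaves, counted by C_{m−1}; m = 17 gives C_16.

16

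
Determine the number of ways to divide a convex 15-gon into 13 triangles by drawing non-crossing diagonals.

Triangulations of a convex m-gon are counted by C_{m−2}; with m = 15 this is C_13.
C_13 = C_12 · 2(2·12+1)/(12+2) = 208012 · 50/14 = 742900.

742900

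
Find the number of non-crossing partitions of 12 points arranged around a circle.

208012

The non-crossing partitions of [12] form a lattice of size C_12.
C_12 = C(24,12)/13 = 2704156/13 = 208012.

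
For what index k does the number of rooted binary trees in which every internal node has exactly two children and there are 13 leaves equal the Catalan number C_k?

12

Full binary trees with 13 leaves have 13−1 = 12 internal nodes, so there are C_12 of them.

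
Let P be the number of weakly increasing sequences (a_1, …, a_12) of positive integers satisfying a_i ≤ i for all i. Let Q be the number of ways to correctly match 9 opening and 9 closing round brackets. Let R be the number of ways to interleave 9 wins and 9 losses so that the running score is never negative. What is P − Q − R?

198288

Such sub-staircase sequences of length n are counted by C_n; here n = 12. So P = C_12 = 208012.
With 9 pairs the number of balanced bracket strings is the Catalan number C_9. So Q = C_9 = 4862.
Reading a vote for the leader as '(' and for the other as ')' turns such a sequence into a balanced string of 9 pairs, so the count is C_9. So R = C_9 = 4862.
P − Q − R = 208012 − 4862 − 4862 = 198288.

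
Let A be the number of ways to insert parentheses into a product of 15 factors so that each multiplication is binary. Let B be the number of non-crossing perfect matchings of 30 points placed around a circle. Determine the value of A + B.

12369285

Ways to associate a product of 15 factors correspond to binary trees on 15 leaves, so the count is C_14. So A = C_14 = 2674440.
Pairing 30 circle points by 15 non-crossing chords gives C_15 matchings. So B = C_15 = 9694845.
A + B = 2674440 + 9694845 = 12369285.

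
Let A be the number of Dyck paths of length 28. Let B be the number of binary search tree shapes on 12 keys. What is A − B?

2466428

Paths of 14 up- and 14 down-steps that never dip below the axis are Dyck paths; their count is C_14. So A = C_14 = 2674440.
There are C_n binary search tree shapes on n keys; with n = 12 that is C_12. So B = C_12 = 208012.
A − B = 2674440 − 208012 = 2466428.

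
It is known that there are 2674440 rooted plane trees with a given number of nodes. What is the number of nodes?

Rooted ordered trees on m nodes are counted by C_{m−1}. Since C_14 = 2674440, the index is 14.
So the index is 14, and the number of nodes is 14 + 1 = 15.

15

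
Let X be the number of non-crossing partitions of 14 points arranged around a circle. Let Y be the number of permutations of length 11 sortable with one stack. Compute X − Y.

2615654

Non-crossing partitions of an n-element set are counted by C_n; here n = 14. So X = C_14 = 2674440.
By Knuth's characterisation, the stack-sortable permutations of length 11 are the 231-avoiders, numbering C_11. So Y = C_11 = 58786.
X − Y = 2674440 − 58786 = 2615654.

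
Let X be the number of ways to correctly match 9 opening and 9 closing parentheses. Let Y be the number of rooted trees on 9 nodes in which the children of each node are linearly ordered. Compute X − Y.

3432

With 9 pairs the number of balanced bracket strings is the Catalan number C_9. So X = C_9 = 4862.
Rooted ordered (plane) trees on m nodes have m−1 edges and are counted by C_{m−1}; m = 9 gives C_8. So Y = C_8 = 1430.
X − Y = 4862 − 1430 = 3432.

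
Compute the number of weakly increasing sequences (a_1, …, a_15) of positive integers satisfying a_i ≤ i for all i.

9694845

Weakly increasing sequences with a_i ≤ i biject with Dyck paths of semilength 15, so there are C_15.
C_15 = 9694845.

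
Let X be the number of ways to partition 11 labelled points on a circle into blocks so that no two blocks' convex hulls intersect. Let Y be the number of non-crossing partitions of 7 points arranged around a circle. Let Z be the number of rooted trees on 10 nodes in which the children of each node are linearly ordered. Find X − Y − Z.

53495

The non-crossing partitions of [11] form a lattice of size C_11. So X = C_11 = 58786.
Non-crossing partitions of an n-element set are counted by C_n; here n = 7. So Y = C_7 = 429.
Rooted ordered (plane) trees on m nodes have m−1 edges and are counted by C_{m−1}; m = 10 gives C_9. So Z = C_9 = 4862.
X − Y − Z = 58786 − 429 − 4862 = 53495.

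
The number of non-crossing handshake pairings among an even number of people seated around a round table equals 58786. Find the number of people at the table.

22

Non-crossing handshake pairings of 2n people are counted by C_n; 58786 = C_11.
So n = 11, and there are 2n = 22 people.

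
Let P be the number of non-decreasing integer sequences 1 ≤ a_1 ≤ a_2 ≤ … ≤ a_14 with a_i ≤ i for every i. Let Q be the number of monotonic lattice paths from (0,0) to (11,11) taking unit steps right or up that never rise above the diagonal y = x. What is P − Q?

2615654

Such sub-staircase sequences of length n are counted by C_n; here n = 14. So P = C_14 = 2674440.
Sub-diagonal monotone paths from (0,0) to (11,11) biject with Dyck paths of semilength 11, giving C_11. So Q = C_11 = 58786.
P − Q = 2674440 − 58786 = 2615654.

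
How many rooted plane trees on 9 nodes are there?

Rooted ordered (plane) trees on m nodes have m−1 edges and are counted by C_{m−1}; m = 9 gives C_8.
C_8 = 1430.

1430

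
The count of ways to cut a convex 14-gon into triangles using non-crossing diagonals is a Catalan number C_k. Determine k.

Triangulations of a convex m-gon are counted by C_{m−2}; with m = 14 this is C_12.

12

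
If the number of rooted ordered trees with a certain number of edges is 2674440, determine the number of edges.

Rooted ordered trees with n edges are counted by C_n. Since C_14 = 2674440, the index is 14.

14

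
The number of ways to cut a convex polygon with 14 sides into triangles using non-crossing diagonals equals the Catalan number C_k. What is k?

12

A convex 14-gon is triangulated into 12 triangles, and the number of such triangulations is the Catalan number C_{14−2} = C_12.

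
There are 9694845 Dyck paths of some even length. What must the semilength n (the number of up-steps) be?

15

Dyck paths of semilength n are counted by C_n. The Catalan number equal to 9694845 is C_15.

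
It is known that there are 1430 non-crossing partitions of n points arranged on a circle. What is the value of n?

8

Non-crossing partitions of [n] are counted by C_n; 1430 = C_8.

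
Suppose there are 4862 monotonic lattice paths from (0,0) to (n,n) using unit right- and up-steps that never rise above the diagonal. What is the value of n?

Such diagonal-avoiding paths in an n×n grid are counted by C_n. The Catalan number equal to 4862 is C_9.

9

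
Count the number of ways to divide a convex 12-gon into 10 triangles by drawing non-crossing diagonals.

The number of triangulations of a 12-gon is the Catalan number C_10 (index = sides − 2).
C_10 = C(20,10)/11 = 184756/11 = 16796.

16796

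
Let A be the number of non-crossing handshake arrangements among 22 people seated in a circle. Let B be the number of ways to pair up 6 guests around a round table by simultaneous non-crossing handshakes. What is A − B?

Non-crossing handshake pairings of 2n people are counted by C_n; 22 people gives n = 11. So A = C_11 = 58786.
Non-crossing handshake pairings of 2n people are counted by C_n; 6 people gives n = 3. So B = C_3 = 5.
A − B = 58786 − 5 = 58781.

58781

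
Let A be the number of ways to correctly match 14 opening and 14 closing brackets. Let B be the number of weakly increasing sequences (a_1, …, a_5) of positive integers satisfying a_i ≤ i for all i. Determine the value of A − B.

2674398

With 14 pairs the number of balanced bracket strings is the Catalan number C_14. So A = C_14 = 2674440.
Weakly increasing sequences with a_i ≤ i biject with Dyck paths of semilength 5, so there are C_5. So B = C_5 = 42.
A − B = 2674440 − 42 = 2674398.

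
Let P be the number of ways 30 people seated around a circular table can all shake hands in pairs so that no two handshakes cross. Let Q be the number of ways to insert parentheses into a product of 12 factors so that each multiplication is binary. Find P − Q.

Non-crossing handshake pairings of 2n people are counted by C_n; 30 people gives n = 15. So P = C_15 = 9694845.
Ways to associate a product of 12 factors correspond to binary trees on 12 leaves, so the count is C_11. So Q = C_11 = 58786.
P − Q = 9694845 − 58786 = 9636059.

9636059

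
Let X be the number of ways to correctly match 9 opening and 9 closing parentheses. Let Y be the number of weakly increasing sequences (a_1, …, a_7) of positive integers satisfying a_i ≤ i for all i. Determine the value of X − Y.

4433

With 9 pairs the number of balanced bracket strings is the Catalan number C_9. So X = C_9 = 4862.
Such sub-staircase sequences of length n are counted by C_n; here n = 7. So Y = C_7 = 429.
X − Y = 4862 − 429 = 4433.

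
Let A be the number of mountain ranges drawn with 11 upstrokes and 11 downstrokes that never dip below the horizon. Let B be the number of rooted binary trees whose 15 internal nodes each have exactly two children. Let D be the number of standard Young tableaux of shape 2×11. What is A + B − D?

9694845

Dyck paths of semilength n (length 2n) are counted by C_n; here n = 11. So A = C_11 = 58786.
The number of full binary trees on 15 internal nodes is the Catalan number C_15. So B = C_15 = 9694845.
By the hook-length formula (or a Dyck-path bijection), SYT of shape 2×11 number C_11. So D = C_11 = 58786.
A + B − D = 58786 + 9694845 − 58786 = 9694845.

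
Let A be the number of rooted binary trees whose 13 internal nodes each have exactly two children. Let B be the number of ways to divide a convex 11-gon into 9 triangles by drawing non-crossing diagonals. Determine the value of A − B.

Full binary trees with n internal nodes are counted by C_n; here n = 13. So A = C_13 = 742900.
Triangulations of a convex m-gon are counted by C_{m−2}; with m = 11 this is C_9. So B = C_9 = 4862.
A − B = 742900 − 4862 = 738038.

738038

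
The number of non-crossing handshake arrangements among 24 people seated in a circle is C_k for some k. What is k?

With 24 = 2·12 people, non-crossing handshake pairings are non-crossing perfect matchings on a circle, counted by C_12.

12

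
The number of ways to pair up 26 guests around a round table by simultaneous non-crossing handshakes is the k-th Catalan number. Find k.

With 26 = 2·13 people, non-crossing handshake pairings are non-crossing perfect matchings on a circle, counted by C_13.

13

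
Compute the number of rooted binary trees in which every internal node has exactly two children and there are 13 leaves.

A full binary tree with L leaves has L−1 internal nodes and is counted by C_{L−1}; L = 13 gives C_12.
C_12 = C(24,12)/13 = 2704156/13 = 208012.

208012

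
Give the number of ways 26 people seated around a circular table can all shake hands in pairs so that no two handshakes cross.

742900

Non-crossing handshake pairings of 2n people are counted by C_n; 26 people gives n = 13.
C_13 = C(26,13)/14 = 10400600/14 = 742900.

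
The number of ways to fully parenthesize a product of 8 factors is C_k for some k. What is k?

7

Bracketing 8 factors into binary products is counted by C_{8−1} = C_7.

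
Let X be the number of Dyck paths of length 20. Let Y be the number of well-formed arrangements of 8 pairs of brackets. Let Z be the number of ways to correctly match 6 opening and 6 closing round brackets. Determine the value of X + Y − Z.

Dyck paths of semilength n (length 2n) are counted by C_n; here n = 10. So X = C_10 = 16796.
A balanced arrangement of 8 bracket pairs is a Dyck word of semilength 8, so the count is C_8. So Y = C_8 = 1430.
With 6 pairs the number of balanced bracket strings is the Catalan number C_6. So Z = C_6 = 132.
X + Y − Z = 16796 + 1430 − 132 = 18094.

18094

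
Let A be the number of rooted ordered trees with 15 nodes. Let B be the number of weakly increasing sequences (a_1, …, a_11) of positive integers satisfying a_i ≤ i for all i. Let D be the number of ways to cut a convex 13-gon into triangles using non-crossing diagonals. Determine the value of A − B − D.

2556868

A rooted plane tree on 15 nodes has 14 edges, and such trees are counted by C_14. So A = C_14 = 2674440.
Such sub-staircase sequences of length n are counted by C_n; here n = 11. So B = C_11 = 58786.
Triangulations of a convex m-gon are counted by C_{m−2}; with m = 13 this is C_11. So D = C_11 = 58786.
A − B − D = 2674440 − 58786 − 58786 = 2556868.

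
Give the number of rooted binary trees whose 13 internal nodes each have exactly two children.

Full binary trees with n internal nodes are counted by C_n; here n = 13.
C_13 = C(26,13)/14 = 10400600/14 = 742900.

742900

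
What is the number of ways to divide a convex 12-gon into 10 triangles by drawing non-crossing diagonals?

16796

Triangulations of a convex m-gon are counted by C_{m−2}; with m = 12 this is C_10.
C_10 = 16796.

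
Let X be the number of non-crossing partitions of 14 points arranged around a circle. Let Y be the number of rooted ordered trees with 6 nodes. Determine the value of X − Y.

2674398

Non-crossing partitions of an n-element set are counted by C_n; here n = 14. So X = C_14 = 2674440.
A rooted plane tree on 6 nodes has 5 edges, and such trees are counted by C_5. So Y = C_5 = 42.
X − Y = 2674440 − 42 = 2674398.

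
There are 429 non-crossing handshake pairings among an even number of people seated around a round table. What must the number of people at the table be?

14

Non-crossing handshake pairings of 2n people are counted by C_n. Since C_7 = 429, the index is 7.
So n = 7, and there are 2n = 14 people.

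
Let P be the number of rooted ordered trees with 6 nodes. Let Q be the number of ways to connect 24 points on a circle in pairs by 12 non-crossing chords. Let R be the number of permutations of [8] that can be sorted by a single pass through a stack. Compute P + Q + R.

209484

A rooted plane tree on 6 nodes has 5 edges, and such trees are counted by C_5. So P = C_5 = 42.
Non-crossing perfect matchings of 2n points on a circle are counted by C_n; with 24 points, n = 12. So Q = C_12 = 208012.
By Knuth's characterisation, the stack-sortable permutations of length 8 are the 231-avoiders, numbering C_8. So R = C_8 = 1430.
P + Q + R = 42 + 208012 + 1430 = 209484.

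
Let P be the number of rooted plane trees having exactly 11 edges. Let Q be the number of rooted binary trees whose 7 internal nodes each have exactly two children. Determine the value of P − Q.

A rooted plane tree with 11 edges has 12 nodes, and the count is C_11. So P = C_11 = 58786.
The number of full binary trees on 7 internal nodes is the Catalan number C_7. So Q = C_7 = 429.
P − Q = 58786 − 429 = 58357.

58357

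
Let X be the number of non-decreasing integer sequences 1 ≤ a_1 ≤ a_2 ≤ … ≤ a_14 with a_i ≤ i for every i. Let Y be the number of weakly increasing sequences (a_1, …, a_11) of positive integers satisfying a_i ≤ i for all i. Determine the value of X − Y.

2615654

Weakly increasing sequences with a_i ≤ i biject with Dyck paths of semilength 14, so there are C_14. So X = C_14 = 2674440.
Weakly increasing sequences with a_i ≤ i biject with Dyck paths of semilength 11, so there are C_11. So Y = C_11 = 58786.
X − Y = 2674440 − 58786 = 2615654.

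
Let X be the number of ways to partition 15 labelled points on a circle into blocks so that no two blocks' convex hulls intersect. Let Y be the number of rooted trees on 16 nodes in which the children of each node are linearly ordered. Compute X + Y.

19389690

The non-crossing partitions of [15] form a lattice of size C_15. So X = C_15 = 9694845.
Rooted ordered (plane) trees on m nodes have m−1 edges and are counted by C_{m−1}; m = 16 gives C_15. So Y = C_15 = 9694845.
X + Y = 9694845 + 9694845 = 19389690.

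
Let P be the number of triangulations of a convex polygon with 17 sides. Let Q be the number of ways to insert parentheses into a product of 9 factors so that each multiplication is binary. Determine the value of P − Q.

9693415

A convex 17-gon is triangulated into 15 triangles, and the number of such triangulations is the Catalan number C_{17−2} = C_15. So P = C_15 = 9694845.
Ways to associate a product of 9 factors correspond to binary trees on 9 leaves, so the count is C_8. So Q = C_8 = 1430.
P − Q = 9694845 − 1430 = 9693415.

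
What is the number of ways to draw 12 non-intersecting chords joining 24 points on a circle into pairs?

208012

Pairing 24 circle points by 12 non-crossing chords gives C_12 matchings.
C_12 = C_11 · 2(2·11+1)/(11+2) = 58786 · 46/13 = 208012.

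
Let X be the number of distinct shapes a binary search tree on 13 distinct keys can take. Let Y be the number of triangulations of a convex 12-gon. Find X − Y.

Rooted binary trees with 13 nodes (each child slot possibly empty) number C_13. So X = C_13 = 742900.
A convex 12-gon is triangulated into 10 triangles, and the number of such triangulations is the Catalan number C_{12−2} = C_10. So Y = C_10 = 16796.
X − Y = 742900 − 16796 = 726104.

726104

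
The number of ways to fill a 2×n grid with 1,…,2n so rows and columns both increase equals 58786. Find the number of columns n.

Standard Young tableaux of shape 2×n are counted by C_n. Since C_11 = 58786, the index is 11.

11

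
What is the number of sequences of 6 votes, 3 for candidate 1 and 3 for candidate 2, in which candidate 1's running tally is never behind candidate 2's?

Reading a vote for the leader as '(' and for the other as ')' turns such a sequence into a balanced string of 3 pairs, so the count is C_3.
C_3 = 5.

5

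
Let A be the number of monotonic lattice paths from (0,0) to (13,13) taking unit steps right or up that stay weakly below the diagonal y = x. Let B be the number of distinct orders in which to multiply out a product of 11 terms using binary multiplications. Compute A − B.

726104

Monotone paths in an n×n grid that stay weakly below the diagonal are counted by C_n; here n = 13. So A = C_13 = 742900.
Ways to associate a product of 11 factors correspond to binary trees on 11 leaves, so the count is C_10. So B = C_10 = 16796.
A − B = 742900 − 16796 = 726104.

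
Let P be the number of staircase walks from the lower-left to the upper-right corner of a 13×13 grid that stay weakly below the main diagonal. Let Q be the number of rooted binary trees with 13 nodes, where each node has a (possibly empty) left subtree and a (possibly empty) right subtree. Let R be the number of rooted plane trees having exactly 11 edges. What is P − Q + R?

Monotone paths in an n×n grid that stay weakly below the diagonal are counted by C_n; here n = 13. So P = C_13 = 742900.
Binary trees (left/right distinguished) on n nodes are counted by C_n; here n = 13. So Q = C_13 = 742900.
Rooted ordered trees with n edges are counted by C_n; here n = 11. So R = C_11 = 58786.
P − Q + R = 742900 − 742900 + 58786 = 58786.

58786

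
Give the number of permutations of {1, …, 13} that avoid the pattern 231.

Permutations of [n] avoiding any single length-3 pattern are counted by C_n; here n = 13.
C_13 = 742900.

742900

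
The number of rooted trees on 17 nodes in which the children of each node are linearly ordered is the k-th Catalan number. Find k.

16

A rooted plane tree on 17 nodes has 16 edges, and such trees are counted by C_16.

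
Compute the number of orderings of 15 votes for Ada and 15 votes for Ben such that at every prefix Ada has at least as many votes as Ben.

Reading a vote for the leader as '(' and for the other as ')' turns such a sequence into a balanced string of 15 pairs, so the count is C_15.
C_15 = C(30,15)/16 = 155117520/16 = 9694845.

9694845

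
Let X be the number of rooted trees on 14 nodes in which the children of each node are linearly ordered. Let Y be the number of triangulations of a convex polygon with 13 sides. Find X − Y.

684114

Rooted ordered (plane) trees on m nodes have m−1 edges and are counted by C_{m−1}; m = 14 gives C_13. So X = C_13 = 742900.
Triangulations of a convex m-gon are counted by C_{m−2}; with m = 13 this is C_11. So Y = C_11 = 58786.
X − Y = 742900 − 58786 = 684114.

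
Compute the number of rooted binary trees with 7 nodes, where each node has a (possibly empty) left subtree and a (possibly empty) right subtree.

Binary trees (left/right distinguished) on n nodes are counted by C_n; here n = 7.
C_7 = C_6 · 2(2·6+1)/(6+2) = 132 · 26/8 = 429.

429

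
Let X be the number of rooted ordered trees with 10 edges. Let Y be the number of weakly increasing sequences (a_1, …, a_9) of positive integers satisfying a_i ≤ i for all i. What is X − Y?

11934

A rooted plane tree with 10 edges has 11 nodes, and the count is C_10. So X = C_10 = 16796.
Weakly increasing sequences with a_i ≤ i biject with Dyck paths of semilength 9, so there are C_9. So Y = C_9 = 4862.
X − Y = 16796 − 4862 = 11934.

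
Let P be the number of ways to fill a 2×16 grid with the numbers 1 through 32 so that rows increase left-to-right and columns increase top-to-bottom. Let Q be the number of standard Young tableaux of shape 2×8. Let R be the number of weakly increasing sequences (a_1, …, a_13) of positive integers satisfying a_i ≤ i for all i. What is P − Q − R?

Standard Young tableaux of shape 2×n are counted by C_n; here n = 16. So P = C_16 = 35357670.
Standard Young tableaux of shape 2×n are counted by C_n; here n = 8. So Q = C_8 = 1430.
Such sub-staircase sequences of length n are counted by C_n; here n = 13. So R = C_13 = 742900.
P − Q − R = 35357670 − 1430 − 742900 = 34613340.

34613340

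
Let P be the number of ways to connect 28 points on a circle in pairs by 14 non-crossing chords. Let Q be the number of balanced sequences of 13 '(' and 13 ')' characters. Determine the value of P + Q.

3417340

Pairing 28 circle points by 14 non-crossing chords gives C_14 matchings. So P = C_14 = 2674440.
With 13 pairs the number of balanced bracket strings is the Catalan number C_13. So Q = C_13 = 742900.
P + Q = 2674440 + 742900 = 3417340.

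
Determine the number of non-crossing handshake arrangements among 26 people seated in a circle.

742900

With 26 = 2·13 people, non-crossing handshake pairings are non-crossing perfect matchings on a circle, counted by C_13.
C_13 = C(26,13)/14 = 10400600/14 = 742900.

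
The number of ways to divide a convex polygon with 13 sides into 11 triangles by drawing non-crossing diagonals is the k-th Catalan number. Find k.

Triangulations of a convex m-gon are counted by C_{m−2}; with m = 13 this is C_11.

11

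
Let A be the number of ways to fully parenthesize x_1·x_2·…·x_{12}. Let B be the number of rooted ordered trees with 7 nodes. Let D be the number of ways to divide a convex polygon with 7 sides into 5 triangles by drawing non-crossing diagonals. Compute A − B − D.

Ways to associate a product of 12 factors correspond to binary trees on 12 leaves, so the count is C_11. So A = C_11 = 58786.
A rooted plane tree on 7 nodes has 6 edges, and such trees are counted by C_6. So B = C_6 = 132.
A convex 7-gon is triangulated into 5 triangles, and the number of such triangulations is the Catalan number C_{7−2} = C_5. So D = C_5 = 42.
A − B − D = 58786 − 132 − 42 = 58612.

58612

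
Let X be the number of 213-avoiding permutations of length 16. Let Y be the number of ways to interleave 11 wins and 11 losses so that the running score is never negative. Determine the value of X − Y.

35298884

For any fixed pattern of length 3, the pattern-avoiding permutations of [16] number C_16. So X = C_16 = 35357670.
Reading a vote for the leader as '(' and for the other as ')' turns such a sequence into a balanced string of 11 pairs, so the count is C_11. So Y = C_11 = 58786.
X − Y = 35357670 − 58786 = 35298884.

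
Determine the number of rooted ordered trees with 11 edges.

A rooted plane tree with 11 edges has 12 nodes, and the count is C_11.
C_11 = C(22,11)/12 = 705432/12 = 58786.

58786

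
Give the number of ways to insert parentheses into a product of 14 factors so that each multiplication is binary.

742900

Bracketing 14 factors into binary products is counted by C_{14−1} = C_13.
C_13 = C(26,13)/14 = 10400600/14 = 742900.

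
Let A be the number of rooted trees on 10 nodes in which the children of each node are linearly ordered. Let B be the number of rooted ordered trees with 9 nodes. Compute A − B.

Rooted ordered (plane) trees on m nodes have m−1 edges and are counted by C_{m−1}; m = 10 gives C_9. So A = C_9 = 4862.
Rooted ordered (plane) trees on m nodes have m−1 edges and are counted by C_{m−1}; m = 9 gives C_8. So B = C_8 = 1430.
A − B = 4862 − 1430 = 3432.

3432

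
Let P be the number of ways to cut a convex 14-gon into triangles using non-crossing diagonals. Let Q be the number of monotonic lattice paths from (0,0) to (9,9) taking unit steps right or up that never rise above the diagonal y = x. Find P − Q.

The number of triangulations of a 14-gon is the Catalan number C_12 (index = sides − 2). So P = C_12 = 208012.
Monotone paths in an n×n grid that stay weakly below the diagonal are counted by C_n; here n = 9. So Q = C_9 = 4862.
P − Q = 208012 − 4862 = 203150.

203150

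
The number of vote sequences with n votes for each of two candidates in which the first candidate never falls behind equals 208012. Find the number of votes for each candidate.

Such ballot sequences with n votes each are counted by C_n. Since C_12 = 208012, the index is 12.

12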